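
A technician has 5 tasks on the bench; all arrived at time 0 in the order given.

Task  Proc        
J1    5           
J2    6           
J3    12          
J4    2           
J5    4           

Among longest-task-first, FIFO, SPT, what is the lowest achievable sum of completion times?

65

LPT (decreasing processing time): J3 J2 J1 J5 J4.
J3: 0→12
J2: 12→18
J1: 18→23
J5: 23→27
J4: 27→29
Sum = 12+18+23+27+29 = 109.
FIFO (arrival order): J1 J2 J3 J4 J5.
J1: 0→5
J2: 5→11
J3: 11→23
J4: 23→25
J5: 25→29
Sum = 5+11+23+25+29 = 93.
SPT (increasing processing time): J4 J5 J1 J2 J3.
J4: 0→2
J5: 2→6
J1: 6→11
J2: 11→17
J3: 17→29
Sum = 2+6+11+17+29 = 65.
LPT 109, FIFO 93, SPT 65 → minimum 65.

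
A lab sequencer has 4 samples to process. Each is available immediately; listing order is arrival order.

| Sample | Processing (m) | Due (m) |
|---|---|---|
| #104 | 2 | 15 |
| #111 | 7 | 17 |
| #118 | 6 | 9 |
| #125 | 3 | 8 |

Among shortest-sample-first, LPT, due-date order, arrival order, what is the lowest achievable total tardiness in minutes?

SPT (increasing processing time): #104 #125 #118 #111.
#104: 0→2, due 15, tardiness 0
#125: 2→5, due 8, tardiness 0
#118: 5→11, due 9, tardiness 2
#111: 11→18, due 17, tardiness 1
Sum = 0+0+2+1 = 3.
LPT (decreasing processing time): #111 #118 #125 #104.
#111: 0→7, due 17, tardiness 0
#118: 7→13, due 9, tardiness 4
#125: 13→16, due 8, tardiness 8
#104: 16→18, due 15, tardiness 3
Sum = 0+4+8+3 = 15.
EDD (increasing due date): #125 #118 #104 #111.
#125: 0→3, due 8, tardiness 0
#118: 3→9, due 9, tardiness 0
#104: 9→11, due 15, tardiness 0
#111: 11→18, due 17, tardiness 1
Sum = 0+0+0+1 = 1.
FIFO (arrival order): #104 #111 #118 #125.
#104: 0→2, due 15, tardiness 0
#111: 2→9, due 17, tardiness 0
#118: 9→15, due 9, tardiness 6
#125: 15→18, due 8, tardiness 10
Sum = 0+0+6+10 = 16.
SPT 3, LPT 15, EDD 1, FIFO 16 → minimum 1.

1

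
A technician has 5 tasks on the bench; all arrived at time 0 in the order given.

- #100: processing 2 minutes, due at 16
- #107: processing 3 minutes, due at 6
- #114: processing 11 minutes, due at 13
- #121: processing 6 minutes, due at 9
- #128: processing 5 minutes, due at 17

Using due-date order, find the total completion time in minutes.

81

EDD (increasing due date): #107 #121 #114 #100 #128.
#107: 0→3
#121: 3→9
#114: 9→20
#100: 20→22
#128: 22→27
Sum = 3+9+20+22+27 = 81.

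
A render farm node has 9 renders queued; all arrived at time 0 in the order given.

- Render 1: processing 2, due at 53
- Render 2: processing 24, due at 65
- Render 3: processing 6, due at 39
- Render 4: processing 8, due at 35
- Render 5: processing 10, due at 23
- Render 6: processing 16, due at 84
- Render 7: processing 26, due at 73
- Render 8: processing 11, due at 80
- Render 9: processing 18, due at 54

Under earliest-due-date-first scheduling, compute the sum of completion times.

EDD (increasing due date): Render 5 Render 4 Render 3 Render 1 Render 9 Render 2 Render 7 Render 8 Render 6.
Render 5: 0→10
Render 4: 10→18
Render 3: 18→24
Render 1: 24→26
Render 9: 26→44
Render 2: 44→68
Render 7: 68→94
Render 8: 94→105
Render 6: 105→121
Sum = 10+18+24+26+44+68+94+105+121 = 510.

510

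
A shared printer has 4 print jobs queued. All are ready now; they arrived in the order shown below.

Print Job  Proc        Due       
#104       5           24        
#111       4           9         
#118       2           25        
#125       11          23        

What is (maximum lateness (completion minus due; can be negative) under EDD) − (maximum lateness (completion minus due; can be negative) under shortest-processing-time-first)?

EDD (increasing due date): #111 #125 #104 #118.
#111: 0→4, due 9, lateness -5
#125: 4→15, due 23, lateness -8
#104: 15→20, due 24, lateness -4
#118: 20→22, due 25, lateness -3
Maximum = -3.
SPT (increasing processing time): #118 #111 #104 #125.
#118: 0→2, due 25, lateness -23
#111: 2→6, due 9, lateness -3
#104: 6→11, due 24, lateness -13
#125: 11→22, due 23, lateness -1
Maximum = -1.
Difference = -3 − -1 = -2.

-2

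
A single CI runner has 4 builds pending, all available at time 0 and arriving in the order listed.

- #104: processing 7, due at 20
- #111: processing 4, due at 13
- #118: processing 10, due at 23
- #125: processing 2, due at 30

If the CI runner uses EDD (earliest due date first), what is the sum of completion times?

EDD (increasing due date): #111 #104 #118 #125.
#111: 0→4
#104: 4→11
#118: 11→21
#125: 21→23
Sum = 4+11+21+23 = 59.

59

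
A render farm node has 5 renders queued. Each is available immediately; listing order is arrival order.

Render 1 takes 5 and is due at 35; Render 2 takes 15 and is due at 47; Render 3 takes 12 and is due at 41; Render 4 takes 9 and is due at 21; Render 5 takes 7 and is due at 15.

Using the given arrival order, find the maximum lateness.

33

FIFO (arrival order): Render 1 Render 2 Render 3 Render 4 Render 5.
Render 1: 0→5, due 35, lateness -30
Render 2: 5→20, due 47, lateness -27
Render 3: 20→32, due 41, lateness -9
Render 4: 32→41, due 21, lateness 20
Render 5: 41→48, due 15, lateness 33
Maximum = 33.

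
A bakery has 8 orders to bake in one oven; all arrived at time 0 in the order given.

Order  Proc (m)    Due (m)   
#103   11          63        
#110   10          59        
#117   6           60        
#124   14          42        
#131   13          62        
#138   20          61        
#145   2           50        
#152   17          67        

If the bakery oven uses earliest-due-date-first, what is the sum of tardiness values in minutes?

EDD (increasing due date): #124 #145 #110 #117 #138 #131 #103 #152.
#124: 0→14, due 42, tardiness 0
#145: 14→16, due 50, tardiness 0
#110: 16→26, due 59, tardiness 0
#117: 26→32, due 60, tardiness 0
#138: 32→52, due 61, tardiness 0
#131: 52→65, due 62, tardiness 3
#103: 65→76, due 63, tardiness 13
#152: 76→93, due 67, tardiness 26
Sum = 0+0+0+0+0+3+13+26 = 42.

42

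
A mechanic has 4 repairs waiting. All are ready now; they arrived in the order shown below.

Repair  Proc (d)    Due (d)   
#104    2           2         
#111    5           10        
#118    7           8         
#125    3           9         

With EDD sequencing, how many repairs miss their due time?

3

EDD (increasing due date): #104 #118 #125 #111.
#104: 0→2, due 2, tardiness 0
#118: 2→9, due 8, tardiness 1
#125: 9→12, due 9, tardiness 3
#111: 12→17, due 10, tardiness 7
Late repairs: 3.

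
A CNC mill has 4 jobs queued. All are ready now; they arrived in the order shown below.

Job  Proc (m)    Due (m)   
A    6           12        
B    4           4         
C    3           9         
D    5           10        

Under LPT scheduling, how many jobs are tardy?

3

LPT (decreasing processing time): A D B C.
A: 0→6, due 12, tardiness 0
D: 6→11, due 10, tardiness 1
B: 11→15, due 4, tardiness 11
C: 15→18, due 9, tardiness 9
Late jobs: 3.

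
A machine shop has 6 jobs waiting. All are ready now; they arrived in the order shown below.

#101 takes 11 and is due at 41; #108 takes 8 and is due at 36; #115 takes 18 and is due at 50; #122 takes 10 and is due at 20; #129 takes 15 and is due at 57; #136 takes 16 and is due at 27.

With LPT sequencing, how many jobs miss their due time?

4

LPT (decreasing processing time): #115 #136 #129 #101 #122 #108.
#115: 0→18, due 50, tardiness 0
#136: 18→34, due 27, tardiness 7
#129: 34→49, due 57, tardiness 0
#101: 49→60, due 41, tardiness 19
#122: 60→70, due 20, tardiness 50
#108: 70→78, due 36, tardiness 42
Late jobs: 4.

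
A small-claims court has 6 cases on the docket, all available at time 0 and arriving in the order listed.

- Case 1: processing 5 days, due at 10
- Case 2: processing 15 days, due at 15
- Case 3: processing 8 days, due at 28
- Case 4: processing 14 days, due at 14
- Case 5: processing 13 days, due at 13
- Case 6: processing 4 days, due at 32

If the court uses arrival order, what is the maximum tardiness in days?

42

FIFO (arrival order): Case 1 Case 2 Case 3 Case 4 Case 5 Case 6.
Case 1: 0→5, due 10, tardiness 0
Case 2: 5→20, due 15, tardiness 5
Case 3: 20→28, due 28, tardiness 0
Case 4: 28→42, due 14, tardiness 28
Case 5: 42→55, due 13, tardiness 42
Case 6: 55→59, due 32, tardiness 27
Maximum = 42.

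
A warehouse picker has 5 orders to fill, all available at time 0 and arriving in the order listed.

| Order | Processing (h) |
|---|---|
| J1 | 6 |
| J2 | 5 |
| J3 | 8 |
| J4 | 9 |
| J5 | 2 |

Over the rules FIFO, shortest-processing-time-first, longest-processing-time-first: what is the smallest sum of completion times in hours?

FIFO (arrival order): J1 J2 J3 J4 J5.
J1: 0→6
J2: 6→11
J3: 11→19
J4: 19→28
J5: 28→30
Sum = 6+11+19+28+30 = 94.
SPT (increasing processing time): J5 J2 J1 J3 J4.
J5: 0→2
J2: 2→7
J1: 7→13
J3: 13→21
J4: 21→30
Sum = 2+7+13+21+30 = 73.
LPT (decreasing processing time): J4 J3 J1 J2 J5.
J4: 0→9
J3: 9→17
J1: 17→23
J2: 23→28
J5: 28→30
Sum = 9+17+23+28+30 = 107.
FIFO 94, SPT 73, LPT 107 → minimum 73.

73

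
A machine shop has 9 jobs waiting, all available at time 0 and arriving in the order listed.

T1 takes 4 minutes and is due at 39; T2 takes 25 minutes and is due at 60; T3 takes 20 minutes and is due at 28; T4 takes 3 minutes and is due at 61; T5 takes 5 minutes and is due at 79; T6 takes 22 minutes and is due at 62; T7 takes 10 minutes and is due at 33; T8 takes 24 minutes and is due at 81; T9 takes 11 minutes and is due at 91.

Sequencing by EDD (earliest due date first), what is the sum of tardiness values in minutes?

98

EDD (increasing due date): T3 T7 T1 T2 T4 T6 T5 T8 T9.
T3: 0→20, due 28, tardiness 0
T7: 20→30, due 33, tardiness 0
T1: 30→34, due 39, tardiness 0
T2: 34→59, due 60, tardiness 0
T4: 59→62, due 61, tardiness 1
T6: 62→84, due 62, tardiness 22
T5: 84→89, due 79, tardiness 10
T8: 89→113, due 81, tardiness 32
T9: 113→124, due 91, tardiness 33
Sum = 0+0+0+0+1+22+10+32+33 = 98.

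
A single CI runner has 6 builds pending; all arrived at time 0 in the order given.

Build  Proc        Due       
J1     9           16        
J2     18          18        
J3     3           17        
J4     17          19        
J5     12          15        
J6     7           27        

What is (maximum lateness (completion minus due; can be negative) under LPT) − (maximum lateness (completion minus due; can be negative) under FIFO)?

LPT (decreasing processing time): J2 J4 J5 J1 J6 J3.
J2: 0→18, due 18, lateness 0
J4: 18→35, due 19, lateness 16
J5: 35→47, due 15, lateness 32
J1: 47→56, due 16, lateness 40
J6: 56→63, due 27, lateness 36
J3: 63→66, due 17, lateness 49
Maximum = 49.
FIFO (arrival order): J1 J2 J3 J4 J5 J6.
J1: 0→9, due 16, lateness -7
J2: 9→27, due 18, lateness 9
J3: 27→30, due 17, lateness 13
J4: 30→47, due 19, lateness 28
J5: 47→59, due 15, lateness 44
J6: 59→66, due 27, lateness 39
Maximum = 44.
Difference = 49 − 44 = 5.

5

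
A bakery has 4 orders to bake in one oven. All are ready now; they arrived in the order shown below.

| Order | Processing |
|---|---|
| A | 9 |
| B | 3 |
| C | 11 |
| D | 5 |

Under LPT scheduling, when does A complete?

LPT (decreasing processing time): C A D B.
C: 0→11
A: 11→20

20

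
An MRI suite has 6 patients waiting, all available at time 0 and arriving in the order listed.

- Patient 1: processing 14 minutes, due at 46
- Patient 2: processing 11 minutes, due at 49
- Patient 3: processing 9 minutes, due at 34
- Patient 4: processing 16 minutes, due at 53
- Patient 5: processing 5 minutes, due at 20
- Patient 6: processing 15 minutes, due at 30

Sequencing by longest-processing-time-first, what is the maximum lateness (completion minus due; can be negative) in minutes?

LPT (decreasing processing time): Patient 4 Patient 6 Patient 1 Patient 2 Patient 3 Patient 5.
Patient 4: 0→16, due 53, lateness -37
Patient 6: 16→31, due 30, lateness 1
Patient 1: 31→45, due 46, lateness -1
Patient 2: 45→56, due 49, lateness 7
Patient 3: 56→65, due 34, lateness 31
Patient 5: 65→70, due 20, lateness 50
Maximum = 50.

50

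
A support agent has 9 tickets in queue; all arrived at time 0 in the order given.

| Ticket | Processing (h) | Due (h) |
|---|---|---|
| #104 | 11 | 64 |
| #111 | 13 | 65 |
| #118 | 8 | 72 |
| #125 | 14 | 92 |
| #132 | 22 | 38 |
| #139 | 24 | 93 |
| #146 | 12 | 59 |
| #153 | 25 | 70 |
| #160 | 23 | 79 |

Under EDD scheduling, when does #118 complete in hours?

91

EDD (increasing due date): #132 #146 #104 #111 #153 #118 #160 #125 #139.
#132: 0→22
#146: 22→34
#104: 34→45
#111: 45→58
#153: 58→83
#118: 83→91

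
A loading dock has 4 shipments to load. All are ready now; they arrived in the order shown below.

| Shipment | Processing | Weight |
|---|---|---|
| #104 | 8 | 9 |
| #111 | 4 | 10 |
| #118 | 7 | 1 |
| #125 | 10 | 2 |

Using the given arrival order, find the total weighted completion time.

FIFO (arrival order): #104 #111 #118 #125.
#104: finishes 8, weight 9, w·C = 72
#111: finishes 12, weight 10, w·C = 120
#118: finishes 19, weight 1, w·C = 19
#125: finishes 29, weight 2, w·C = 58
Sum = 72+120+19+58 = 269.

269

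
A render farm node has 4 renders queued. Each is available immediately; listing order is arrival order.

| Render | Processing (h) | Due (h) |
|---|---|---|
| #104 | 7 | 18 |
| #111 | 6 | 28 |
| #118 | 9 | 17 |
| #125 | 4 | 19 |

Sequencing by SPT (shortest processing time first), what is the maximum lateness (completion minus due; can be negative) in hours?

9

SPT (increasing processing time): #125 #111 #104 #118.
#125: 0→4, due 19, lateness -15
#111: 4→10, due 28, lateness -18
#104: 10→17, due 18, lateness -1
#118: 17→26, due 17, lateness 9
Maximum = 9.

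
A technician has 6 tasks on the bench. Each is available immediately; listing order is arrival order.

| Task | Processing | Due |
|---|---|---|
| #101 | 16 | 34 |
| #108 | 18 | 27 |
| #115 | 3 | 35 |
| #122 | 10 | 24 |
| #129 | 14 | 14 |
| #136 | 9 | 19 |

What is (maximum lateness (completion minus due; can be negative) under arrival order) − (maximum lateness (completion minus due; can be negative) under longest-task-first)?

FIFO (arrival order): #101 #108 #115 #122 #129 #136.
#101: 0→16, due 34, lateness -18
#108: 16→34, due 27, lateness 7
#115: 34→37, due 35, lateness 2
#122: 37→47, due 24, lateness 23
#129: 47→61, due 14, lateness 47
#136: 61→70, due 19, lateness 51
Maximum = 51.
LPT (decreasing processing time): #108 #101 #129 #122 #136 #115.
#108: 0→18, due 27, lateness -9
#101: 18→34, due 34, lateness 0
#129: 34→48, due 14, lateness 34
#122: 48→58, due 24, lateness 34
#136: 58→67, due 19, lateness 48
#115: 67→70, due 35, lateness 35
Maximum = 48.
Difference = 51 − 48 = 3.

3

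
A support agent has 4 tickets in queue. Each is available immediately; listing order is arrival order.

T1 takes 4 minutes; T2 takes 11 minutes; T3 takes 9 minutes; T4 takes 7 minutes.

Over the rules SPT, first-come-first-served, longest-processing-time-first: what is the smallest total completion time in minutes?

SPT (increasing processing time): T1 T4 T3 T2.
T1: 0→4
T4: 4→11
T3: 11→20
T2: 20→31
Sum = 4+11+20+31 = 66.
FIFO (arrival order): T1 T2 T3 T4.
T1: 0→4
T2: 4→15
T3: 15→24
T4: 24→31
Sum = 4+15+24+31 = 74.
LPT (decreasing processing time): T2 T3 T4 T1.
T2: 0→11
T3: 11→20
T4: 20→27
T1: 27→31
Sum = 11+20+27+31 = 89.
SPT 66, FIFO 74, LPT 89 → minimum 66.

66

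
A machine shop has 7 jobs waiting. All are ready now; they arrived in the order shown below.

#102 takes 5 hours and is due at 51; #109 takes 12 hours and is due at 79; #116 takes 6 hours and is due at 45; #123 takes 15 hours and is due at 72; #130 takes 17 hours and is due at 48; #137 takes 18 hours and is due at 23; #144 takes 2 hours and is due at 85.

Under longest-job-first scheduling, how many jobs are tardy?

LPT (decreasing processing time): #137 #130 #123 #109 #116 #102 #144.
#137: 0→18, due 23, tardiness 0
#130: 18→35, due 48, tardiness 0
#123: 35→50, due 72, tardiness 0
#109: 50→62, due 79, tardiness 0
#116: 62→68, due 45, tardiness 23
#102: 68→73, due 51, tardiness 22
#144: 73→75, due 85, tardiness 0
Late jobs: 2.

2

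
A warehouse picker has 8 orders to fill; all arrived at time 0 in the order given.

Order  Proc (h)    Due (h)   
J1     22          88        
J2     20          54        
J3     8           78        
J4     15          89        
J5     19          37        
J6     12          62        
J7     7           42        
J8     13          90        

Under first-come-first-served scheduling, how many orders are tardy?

4

FIFO (arrival order): J1 J2 J3 J4 J5 J6 J7 J8.
J1: 0→22, due 88, tardiness 0
J2: 22→42, due 54, tardiness 0
J3: 42→50, due 78, tardiness 0
J4: 50→65, due 89, tardiness 0
J5: 65→84, due 37, tardiness 47
J6: 84→96, due 62, tardiness 34
J7: 96→103, due 42, tardiness 61
J8: 103→116, due 90, tardiness 26
Late orders: 4.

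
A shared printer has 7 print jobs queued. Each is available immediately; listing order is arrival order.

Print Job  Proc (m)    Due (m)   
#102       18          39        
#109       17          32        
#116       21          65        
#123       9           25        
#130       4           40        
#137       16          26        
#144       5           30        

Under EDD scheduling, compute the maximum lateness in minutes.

EDD (increasing due date): #123 #137 #144 #109 #102 #130 #116.
#123: 0→9, due 25, lateness -16
#137: 9→25, due 26, lateness -1
#144: 25→30, due 30, lateness 0
#109: 30→47, due 32, lateness 15
#102: 47→65, due 39, lateness 26
#130: 65→69, due 40, lateness 29
#116: 69→90, due 65, lateness 25
Maximum = 29.

29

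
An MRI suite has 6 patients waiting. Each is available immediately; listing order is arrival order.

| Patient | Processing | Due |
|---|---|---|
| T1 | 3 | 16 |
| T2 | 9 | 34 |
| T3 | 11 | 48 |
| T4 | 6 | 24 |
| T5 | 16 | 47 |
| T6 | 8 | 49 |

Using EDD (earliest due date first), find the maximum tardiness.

4

EDD (increasing due date): T1 T4 T2 T5 T3 T6.
T1: 0→3, due 16, tardiness 0
T4: 3→9, due 24, tardiness 0
T2: 9→18, due 34, tardiness 0
T5: 18→34, due 47, tardiness 0
T3: 34→45, due 48, tardiness 0
T6: 45→53, due 49, tardiness 4
Maximum = 4.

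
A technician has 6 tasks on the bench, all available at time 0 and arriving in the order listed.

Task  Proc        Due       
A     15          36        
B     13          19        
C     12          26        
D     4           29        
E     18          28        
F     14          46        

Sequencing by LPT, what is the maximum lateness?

47

LPT (decreasing processing time): E A F B C D.
E: 0→18, due 28, lateness -10
A: 18→33, due 36, lateness -3
F: 33→47, due 46, lateness 1
B: 47→60, due 19, lateness 41
C: 60→72, due 26, lateness 46
D: 72→76, due 29, lateness 47
Maximum = 47.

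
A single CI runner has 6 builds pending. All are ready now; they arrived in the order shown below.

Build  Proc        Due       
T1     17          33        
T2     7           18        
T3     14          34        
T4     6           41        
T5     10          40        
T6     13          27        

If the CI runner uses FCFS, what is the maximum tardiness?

FIFO (arrival order): T1 T2 T3 T4 T5 T6.
T1: 0→17, due 33, tardiness 0
T2: 17→24, due 18, tardiness 6
T3: 24→38, due 34, tardiness 4
T4: 38→44, due 41, tardiness 3
T5: 44→54, due 40, tardiness 14
T6: 54→67, due 27, tardiness 40
Maximum = 40.

40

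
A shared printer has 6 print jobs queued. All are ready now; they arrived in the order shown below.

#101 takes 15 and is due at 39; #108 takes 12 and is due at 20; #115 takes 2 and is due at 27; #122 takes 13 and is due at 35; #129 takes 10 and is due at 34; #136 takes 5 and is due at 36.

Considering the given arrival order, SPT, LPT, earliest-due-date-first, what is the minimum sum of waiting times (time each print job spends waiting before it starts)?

FIFO (arrival order): #101 #108 #115 #122 #129 #136.
#101: waits 0, runs 0→15
#108: waits 15, runs 15→27
#115: waits 27, runs 27→29
#122: waits 29, runs 29→42
#129: waits 42, runs 42→52
#136: waits 52, runs 52→57
Sum = 0+15+27+29+42+52 = 165.
SPT (increasing processing time): #115 #136 #129 #108 #122 #101.
#115: waits 0, runs 0→2
#136: waits 2, runs 2→7
#129: waits 7, runs 7→17
#108: waits 17, runs 17→29
#122: waits 29, runs 29→42
#101: waits 42, runs 42→57
Sum = 0+2+7+17+29+42 = 97.
LPT (decreasing processing time): #101 #122 #108 #129 #136 #115.
#101: waits 0, runs 0→15
#122: waits 15, runs 15→28
#108: waits 28, runs 28→40
#129: waits 40, runs 40→50
#136: waits 50, runs 50→55
#115: waits 55, runs 55→57
Sum = 0+15+28+40+50+55 = 188.
EDD (increasing due date): #108 #115 #129 #122 #136 #101.
#108: waits 0, runs 0→12
#115: waits 12, runs 12→14
#129: waits 14, runs 14→24
#122: waits 24, runs 24→37
#136: waits 37, runs 37→42
#101: waits 42, runs 42→57
Sum = 0+12+14+24+37+42 = 129.
FIFO 165, SPT 97, LPT 188, EDD 129 → minimum 97.

97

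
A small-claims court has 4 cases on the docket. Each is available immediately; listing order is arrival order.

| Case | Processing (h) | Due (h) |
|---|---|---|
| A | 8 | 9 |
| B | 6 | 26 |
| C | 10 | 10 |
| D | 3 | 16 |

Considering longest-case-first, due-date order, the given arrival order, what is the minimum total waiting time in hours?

LPT (decreasing processing time): C A B D.
C: waits 0, runs 0→10
A: waits 10, runs 10→18
B: waits 18, runs 18→24
D: waits 24, runs 24→27
Sum = 0+10+18+24 = 52.
EDD (increasing due date): A C D B.
A: waits 0, runs 0→8
C: waits 8, runs 8→18
D: waits 18, runs 18→21
B: waits 21, runs 21→27
Sum = 0+8+18+21 = 47.
FIFO (arrival order): A B C D.
A: waits 0, runs 0→8
B: waits 8, runs 8→14
C: waits 14, runs 14→24
D: waits 24, runs 24→27
Sum = 0+8+14+24 = 46.
LPT 52, EDD 47, FIFO 46 → minimum 46.

46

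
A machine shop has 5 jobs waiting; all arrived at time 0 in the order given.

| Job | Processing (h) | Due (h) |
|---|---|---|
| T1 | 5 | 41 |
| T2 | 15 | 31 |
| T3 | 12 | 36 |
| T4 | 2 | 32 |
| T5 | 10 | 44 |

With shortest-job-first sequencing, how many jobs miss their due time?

1

SPT (increasing processing time): T4 T1 T5 T3 T2.
T4: 0→2, due 32, tardiness 0
T1: 2→7, due 41, tardiness 0
T5: 7→17, due 44, tardiness 0
T3: 17→29, due 36, tardiness 0
T2: 29→44, due 31, tardiness 13
Late jobs: 1.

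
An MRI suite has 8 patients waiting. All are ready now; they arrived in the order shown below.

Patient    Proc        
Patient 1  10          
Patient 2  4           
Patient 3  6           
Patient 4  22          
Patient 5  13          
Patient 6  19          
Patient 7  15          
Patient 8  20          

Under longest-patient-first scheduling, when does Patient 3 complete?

LPT (decreasing processing time): Patient 4 Patient 8 Patient 6 Patient 7 Patient 5 Patient 1 Patient 3 Patient 2.
Patient 4: 0→22
Patient 8: 22→42
Patient 6: 42→61
Patient 7: 61→76
Patient 5: 76→89
Patient 1: 89→99
Patient 3: 99→105

105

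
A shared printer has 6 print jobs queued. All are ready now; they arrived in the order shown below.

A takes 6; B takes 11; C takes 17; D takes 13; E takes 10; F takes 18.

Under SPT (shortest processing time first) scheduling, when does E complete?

SPT (increasing processing time): A E B D C F.
A: 0→6
E: 6→16

16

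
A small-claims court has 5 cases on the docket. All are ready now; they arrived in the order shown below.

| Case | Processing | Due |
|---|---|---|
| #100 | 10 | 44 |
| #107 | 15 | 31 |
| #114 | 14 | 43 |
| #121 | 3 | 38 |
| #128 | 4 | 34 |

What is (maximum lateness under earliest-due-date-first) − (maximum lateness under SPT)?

-13

EDD (increasing due date): #107 #128 #121 #114 #100.
#107: 0→15, due 31, lateness -16
#128: 15→19, due 34, lateness -15
#121: 19→22, due 38, lateness -16
#114: 22→36, due 43, lateness -7
#100: 36→46, due 44, lateness 2
Maximum = 2.
SPT (increasing processing time): #121 #128 #100 #114 #107.
#121: 0→3, due 38, lateness -35
#128: 3→7, due 34, lateness -27
#100: 7→17, due 44, lateness -27
#114: 17→31, due 43, lateness -12
#107: 31→46, due 31, lateness 15
Maximum = 15.
Difference = 2 − 15 = -13.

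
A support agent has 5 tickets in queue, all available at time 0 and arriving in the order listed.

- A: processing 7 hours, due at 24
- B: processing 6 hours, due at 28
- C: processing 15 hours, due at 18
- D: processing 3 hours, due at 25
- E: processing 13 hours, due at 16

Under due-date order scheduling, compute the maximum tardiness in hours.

16

EDD (increasing due date): E C A D B.
E: 0→13, due 16, tardiness 0
C: 13→28, due 18, tardiness 10
A: 28→35, due 24, tardiness 11
D: 35→38, due 25, tardiness 13
B: 38→44, due 28, tardiness 16
Maximum = 16.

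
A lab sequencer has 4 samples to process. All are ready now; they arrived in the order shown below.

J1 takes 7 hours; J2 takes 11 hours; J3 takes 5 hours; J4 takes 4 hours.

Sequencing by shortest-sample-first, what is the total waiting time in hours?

SPT (increasing processing time): J4 J3 J1 J2.
J4: waits 0, runs 0→4
J3: waits 4, runs 4→9
J1: waits 9, runs 9→16
J2: waits 16, runs 16→27
Sum = 0+4+9+16 = 29.

29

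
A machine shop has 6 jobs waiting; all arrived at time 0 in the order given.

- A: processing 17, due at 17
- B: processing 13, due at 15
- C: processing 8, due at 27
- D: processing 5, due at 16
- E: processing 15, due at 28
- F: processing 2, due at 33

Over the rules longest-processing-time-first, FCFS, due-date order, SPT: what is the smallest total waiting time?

95

LPT (decreasing processing time): A E B C D F.
A: waits 0, runs 0→17
E: waits 17, runs 17→32
B: waits 32, runs 32→45
C: waits 45, runs 45→53
D: waits 53, runs 53→58
F: waits 58, runs 58→60
Sum = 0+17+32+45+53+58 = 205.
FIFO (arrival order): A B C D E F.
A: waits 0, runs 0→17
B: waits 17, runs 17→30
C: waits 30, runs 30→38
D: waits 38, runs 38→43
E: waits 43, runs 43→58
F: waits 58, runs 58→60
Sum = 0+17+30+38+43+58 = 186.
EDD (increasing due date): B D A C E F.
B: waits 0, runs 0→13
D: waits 13, runs 13→18
A: waits 18, runs 18→35
C: waits 35, runs 35→43
E: waits 43, runs 43→58
F: waits 58, runs 58→60
Sum = 0+13+18+35+43+58 = 167.
SPT (increasing processing time): F D C B E A.
F: waits 0, runs 0→2
D: waits 2, runs 2→7
C: waits 7, runs 7→15
B: waits 15, runs 15→28
E: waits 28, runs 28→43
A: waits 43, runs 43→60
Sum = 0+2+7+15+28+43 = 95.
LPT 205, FIFO 186, EDD 167, SPT 95 → minimum 95.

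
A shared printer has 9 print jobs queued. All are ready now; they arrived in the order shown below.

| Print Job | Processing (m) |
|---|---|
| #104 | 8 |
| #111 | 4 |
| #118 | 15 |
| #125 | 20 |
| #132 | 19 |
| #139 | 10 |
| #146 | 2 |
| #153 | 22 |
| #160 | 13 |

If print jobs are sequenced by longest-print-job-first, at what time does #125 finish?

42

LPT (decreasing processing time): #153 #125 #132 #118 #160 #139 #104 #111 #146.
#153: 0→22
#125: 22→42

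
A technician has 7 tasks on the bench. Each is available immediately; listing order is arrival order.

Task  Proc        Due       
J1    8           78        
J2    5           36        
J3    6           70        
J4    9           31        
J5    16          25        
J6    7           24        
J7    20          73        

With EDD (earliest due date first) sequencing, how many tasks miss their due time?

2

EDD (increasing due date): J6 J5 J4 J2 J3 J7 J1.
J6: 0→7, due 24, tardiness 0
J5: 7→23, due 25, tardiness 0
J4: 23→32, due 31, tardiness 1
J2: 32→37, due 36, tardiness 1
J3: 37→43, due 70, tardiness 0
J7: 43→63, due 73, tardiness 0
J1: 63→71, due 78, tardiness 0
Late tasks: 2.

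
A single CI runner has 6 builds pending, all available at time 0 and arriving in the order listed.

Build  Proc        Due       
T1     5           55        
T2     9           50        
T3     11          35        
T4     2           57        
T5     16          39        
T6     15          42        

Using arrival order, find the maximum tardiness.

16

FIFO (arrival order): T1 T2 T3 T4 T5 T6.
T1: 0→5, due 55, tardiness 0
T2: 5→14, due 50, tardiness 0
T3: 14→25, due 35, tardiness 0
T4: 25→27, due 57, tardiness 0
T5: 27→43, due 39, tardiness 4
T6: 43→58, due 42, tardiness 16
Maximum = 16.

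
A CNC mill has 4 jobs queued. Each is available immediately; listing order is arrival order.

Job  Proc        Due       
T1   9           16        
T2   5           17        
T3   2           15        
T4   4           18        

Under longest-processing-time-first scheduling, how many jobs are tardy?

1

LPT (decreasing processing time): T1 T2 T4 T3.
T1: 0→9, due 16, tardiness 0
T2: 9→14, due 17, tardiness 0
T4: 14→18, due 18, tardiness 0
T3: 18→20, due 15, tardiness 5
Late jobs: 1.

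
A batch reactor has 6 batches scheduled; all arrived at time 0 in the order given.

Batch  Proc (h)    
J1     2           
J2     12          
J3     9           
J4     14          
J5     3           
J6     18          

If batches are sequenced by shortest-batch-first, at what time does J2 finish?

26

SPT (increasing processing time): J1 J5 J3 J2 J4 J6.
J1: 0→2
J5: 2→5
J3: 5→14
J2: 14→26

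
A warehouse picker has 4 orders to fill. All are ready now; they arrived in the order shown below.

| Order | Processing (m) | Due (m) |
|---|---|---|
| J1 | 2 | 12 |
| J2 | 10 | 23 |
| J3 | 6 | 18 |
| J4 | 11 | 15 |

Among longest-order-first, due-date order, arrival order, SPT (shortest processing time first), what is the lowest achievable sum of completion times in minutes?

LPT (decreasing processing time): J4 J2 J3 J1.
J4: 0→11
J2: 11→21
J3: 21→27
J1: 27→29
Sum = 11+21+27+29 = 88.
EDD (increasing due date): J1 J4 J3 J2.
J1: 0→2
J4: 2→13
J3: 13→19
J2: 19→29
Sum = 2+13+19+29 = 63.
FIFO (arrival order): J1 J2 J3 J4.
J1: 0→2
J2: 2→12
J3: 12→18
J4: 18→29
Sum = 2+12+18+29 = 61.
SPT (increasing processing time): J1 J3 J2 J4.
J1: 0→2
J3: 2→8
J2: 8→18
J4: 18→29
Sum = 2+8+18+29 = 57.
LPT 88, EDD 63, FIFO 61, SPT 57 → minimum 57.

57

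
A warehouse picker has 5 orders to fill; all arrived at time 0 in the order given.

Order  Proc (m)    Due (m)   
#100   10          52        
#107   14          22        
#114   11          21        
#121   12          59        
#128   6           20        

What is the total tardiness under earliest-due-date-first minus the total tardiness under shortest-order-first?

-28

EDD (increasing due date): #128 #114 #107 #100 #121.
#128: 0→6, due 20, tardiness 0
#114: 6→17, due 21, tardiness 0
#107: 17→31, due 22, tardiness 9
#100: 31→41, due 52, tardiness 0
#121: 41→53, due 59, tardiness 0
Sum = 0+0+9+0+0 = 9.
SPT (increasing processing time): #128 #100 #114 #121 #107.
#128: 0→6, due 20, tardiness 0
#100: 6→16, due 52, tardiness 0
#114: 16→27, due 21, tardiness 6
#121: 27→39, due 59, tardiness 0
#107: 39→53, due 22, tardiness 31
Sum = 0+0+6+0+31 = 37.
Difference = 9 − 37 = -28.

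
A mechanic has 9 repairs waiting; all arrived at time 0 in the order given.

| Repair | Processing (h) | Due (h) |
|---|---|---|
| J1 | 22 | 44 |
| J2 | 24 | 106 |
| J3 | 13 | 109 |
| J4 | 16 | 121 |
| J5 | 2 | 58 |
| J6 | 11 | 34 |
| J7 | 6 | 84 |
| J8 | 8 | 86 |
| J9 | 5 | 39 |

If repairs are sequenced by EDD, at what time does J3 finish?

EDD (increasing due date): J6 J9 J1 J5 J7 J8 J2 J3 J4.
J6: 0→11
J9: 11→16
J1: 16→38
J5: 38→40
J7: 40→46
J8: 46→54
J2: 54→78
J3: 78→91

91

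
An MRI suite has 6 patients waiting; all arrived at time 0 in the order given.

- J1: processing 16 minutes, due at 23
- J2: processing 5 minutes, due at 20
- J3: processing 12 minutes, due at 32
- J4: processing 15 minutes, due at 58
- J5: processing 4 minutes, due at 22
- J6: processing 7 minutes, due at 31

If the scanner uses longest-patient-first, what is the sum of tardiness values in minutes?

LPT (decreasing processing time): J1 J4 J3 J6 J2 J5.
J1: 0→16, due 23, tardiness 0
J4: 16→31, due 58, tardiness 0
J3: 31→43, due 32, tardiness 11
J6: 43→50, due 31, tardiness 19
J2: 50→55, due 20, tardiness 35
J5: 55→59, due 22, tardiness 37
Sum = 0+0+11+19+35+37 = 102.

102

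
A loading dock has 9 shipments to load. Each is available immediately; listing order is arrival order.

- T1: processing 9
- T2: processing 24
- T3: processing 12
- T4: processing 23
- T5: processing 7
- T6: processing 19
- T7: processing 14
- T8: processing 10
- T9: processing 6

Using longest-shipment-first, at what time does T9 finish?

124

LPT (decreasing processing time): T2 T4 T6 T7 T3 T8 T1 T5 T9.
T2: 0→24
T4: 24→47
T6: 47→66
T7: 66→80
T3: 80→92
T8: 92→102
T1: 102→111
T5: 111→118
T9: 118→124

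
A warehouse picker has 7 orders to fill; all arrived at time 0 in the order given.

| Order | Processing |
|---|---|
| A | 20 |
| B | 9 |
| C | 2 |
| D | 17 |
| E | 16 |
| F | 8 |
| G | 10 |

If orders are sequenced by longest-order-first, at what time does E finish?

53

LPT (decreasing processing time): A D E G B F C.
A: 0→20
D: 20→37
E: 37→53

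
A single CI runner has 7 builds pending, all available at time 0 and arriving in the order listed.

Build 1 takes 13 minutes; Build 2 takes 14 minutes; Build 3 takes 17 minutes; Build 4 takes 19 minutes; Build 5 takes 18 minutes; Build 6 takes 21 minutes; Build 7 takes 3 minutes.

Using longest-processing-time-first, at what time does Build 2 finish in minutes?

89

LPT (decreasing processing time): Build 6 Build 4 Build 5 Build 3 Build 2 Build 1 Build 7.
Build 6: 0→21
Build 4: 21→40
Build 5: 40→58
Build 3: 58→75
Build 2: 75→89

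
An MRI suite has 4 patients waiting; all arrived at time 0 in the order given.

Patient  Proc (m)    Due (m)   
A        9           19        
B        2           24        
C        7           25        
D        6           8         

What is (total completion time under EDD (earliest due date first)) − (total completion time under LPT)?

-9

EDD (increasing due date): D A B C.
D: 0→6
A: 6→15
B: 15→17
C: 17→24
Sum = 6+15+17+24 = 62.
LPT (decreasing processing time): A C D B.
A: 0→9
C: 9→16
D: 16→22
B: 22→24
Sum = 9+16+22+24 = 71.
Difference = 62 − 71 = -9.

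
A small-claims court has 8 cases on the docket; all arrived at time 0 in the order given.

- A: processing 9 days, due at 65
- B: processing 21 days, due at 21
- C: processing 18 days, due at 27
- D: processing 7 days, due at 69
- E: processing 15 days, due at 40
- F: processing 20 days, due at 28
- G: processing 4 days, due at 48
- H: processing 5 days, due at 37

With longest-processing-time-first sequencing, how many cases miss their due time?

LPT (decreasing processing time): B F C E A D H G.
B: 0→21, due 21, tardiness 0
F: 21→41, due 28, tardiness 13
C: 41→59, due 27, tardiness 32
E: 59→74, due 40, tardiness 34
A: 74→83, due 65, tardiness 18
D: 83→90, due 69, tardiness 21
H: 90→95, due 37, tardiness 58
G: 95→99, due 48, tardiness 51
Late cases: 7.

7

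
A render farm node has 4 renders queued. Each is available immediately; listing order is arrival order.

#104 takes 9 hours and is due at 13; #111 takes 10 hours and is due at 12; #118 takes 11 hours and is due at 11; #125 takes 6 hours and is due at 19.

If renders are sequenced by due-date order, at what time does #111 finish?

21

EDD (increasing due date): #118 #111 #104 #125.
#118: 0→11
#111: 11→21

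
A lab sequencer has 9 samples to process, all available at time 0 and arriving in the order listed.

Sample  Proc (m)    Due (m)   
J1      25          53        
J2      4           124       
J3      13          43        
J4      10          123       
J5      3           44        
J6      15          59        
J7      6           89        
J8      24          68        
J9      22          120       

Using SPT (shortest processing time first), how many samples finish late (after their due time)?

2

SPT (increasing processing time): J5 J2 J7 J4 J3 J6 J9 J8 J1.
J5: 0→3, due 44, tardiness 0
J2: 3→7, due 124, tardiness 0
J7: 7→13, due 89, tardiness 0
J4: 13→23, due 123, tardiness 0
J3: 23→36, due 43, tardiness 0
J6: 36→51, due 59, tardiness 0
J9: 51→73, due 120, tardiness 0
J8: 73→97, due 68, tardiness 29
J1: 97→122, due 53, tardiness 69
Late samples: 2.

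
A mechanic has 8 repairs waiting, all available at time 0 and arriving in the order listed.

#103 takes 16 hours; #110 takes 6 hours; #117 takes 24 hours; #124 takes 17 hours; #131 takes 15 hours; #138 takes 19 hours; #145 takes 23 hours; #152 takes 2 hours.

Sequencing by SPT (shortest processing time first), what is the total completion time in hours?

423

SPT (increasing processing time): #152 #110 #131 #103 #124 #138 #145 #117.
#152: 0→2
#110: 2→8
#131: 8→23
#103: 23→39
#124: 39→56
#138: 56→75
#145: 75→98
#117: 98→122
Sum = 2+8+23+39+56+75+98+122 = 423.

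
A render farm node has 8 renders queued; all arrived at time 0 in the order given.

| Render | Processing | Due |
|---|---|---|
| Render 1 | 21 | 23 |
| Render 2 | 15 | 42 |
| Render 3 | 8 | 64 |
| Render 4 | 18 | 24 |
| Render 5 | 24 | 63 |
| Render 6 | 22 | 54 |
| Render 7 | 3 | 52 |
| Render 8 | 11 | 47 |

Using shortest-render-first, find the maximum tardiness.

SPT (increasing processing time): Render 7 Render 3 Render 8 Render 2 Render 4 Render 1 Render 6 Render 5.
Render 7: 0→3, due 52, tardiness 0
Render 3: 3→11, due 64, tardiness 0
Render 8: 11→22, due 47, tardiness 0
Render 2: 22→37, due 42, tardiness 0
Render 4: 37→55, due 24, tardiness 31
Render 1: 55→76, due 23, tardiness 53
Render 6: 76→98, due 54, tardiness 44
Render 5: 98→122, due 63, tardiness 59
Maximum = 59.

59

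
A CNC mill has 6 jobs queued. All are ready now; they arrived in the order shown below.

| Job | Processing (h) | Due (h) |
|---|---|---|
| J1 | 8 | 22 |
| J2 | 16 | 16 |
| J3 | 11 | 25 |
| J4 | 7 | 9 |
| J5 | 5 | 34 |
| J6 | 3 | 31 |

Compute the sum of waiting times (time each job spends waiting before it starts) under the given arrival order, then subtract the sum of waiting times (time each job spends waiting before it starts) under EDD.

FIFO (arrival order): J1 J2 J3 J4 J5 J6.
J1: waits 0, runs 0→8
J2: waits 8, runs 8→24
J3: waits 24, runs 24→35
J4: waits 35, runs 35→42
J5: waits 42, runs 42→47
J6: waits 47, runs 47→50
Sum = 0+8+24+35+42+47 = 156.
EDD (increasing due date): J4 J2 J1 J3 J6 J5.
J4: waits 0, runs 0→7
J2: waits 7, runs 7→23
J1: waits 23, runs 23→31
J3: waits 31, runs 31→42
J6: waits 42, runs 42→45
J5: waits 45, runs 45→50
Sum = 0+7+23+31+42+45 = 148.
Difference = 156 − 148 = 8.

8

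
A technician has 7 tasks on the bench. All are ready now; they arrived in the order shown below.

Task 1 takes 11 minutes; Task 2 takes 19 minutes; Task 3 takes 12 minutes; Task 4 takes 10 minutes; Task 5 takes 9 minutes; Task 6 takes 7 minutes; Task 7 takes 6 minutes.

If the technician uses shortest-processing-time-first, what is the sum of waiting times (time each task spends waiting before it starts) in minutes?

SPT (increasing processing time): Task 7 Task 6 Task 5 Task 4 Task 1 Task 3 Task 2.
Task 7: waits 0, runs 0→6
Task 6: waits 6, runs 6→13
Task 5: waits 13, runs 13→22
Task 4: waits 22, runs 22→32
Task 1: waits 32, runs 32→43
Task 3: waits 43, runs 43→55
Task 2: waits 55, runs 55→74
Sum = 0+6+13+22+32+43+55 = 171.

171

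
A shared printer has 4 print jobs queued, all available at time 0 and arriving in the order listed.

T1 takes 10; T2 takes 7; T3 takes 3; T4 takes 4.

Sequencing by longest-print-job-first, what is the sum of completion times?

72

LPT (decreasing processing time): T1 T2 T4 T3.
T1: 0→10
T2: 10→17
T4: 17→21
T3: 21→24
Sum = 10+17+21+24 = 72.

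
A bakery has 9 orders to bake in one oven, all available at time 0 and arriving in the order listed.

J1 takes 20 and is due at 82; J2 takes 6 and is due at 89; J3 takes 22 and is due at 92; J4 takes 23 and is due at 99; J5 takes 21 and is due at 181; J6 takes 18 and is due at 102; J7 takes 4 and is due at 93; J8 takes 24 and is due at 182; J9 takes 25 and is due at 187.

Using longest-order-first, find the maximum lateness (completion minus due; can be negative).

70

LPT (decreasing processing time): J9 J8 J4 J3 J5 J1 J6 J2 J7.
J9: 0→25, due 187, lateness -162
J8: 25→49, due 182, lateness -133
J4: 49→72, due 99, lateness -27
J3: 72→94, due 92, lateness 2
J5: 94→115, due 181, lateness -66
J1: 115→135, due 82, lateness 53
J6: 135→153, due 102, lateness 51
J2: 153→159, due 89, lateness 70
J7: 159→163, due 93, lateness 70
Maximum = 70.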